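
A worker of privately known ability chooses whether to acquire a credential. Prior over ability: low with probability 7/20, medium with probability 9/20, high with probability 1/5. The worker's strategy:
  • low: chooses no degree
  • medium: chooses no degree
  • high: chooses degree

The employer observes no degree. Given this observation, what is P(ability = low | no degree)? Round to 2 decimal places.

0.44

P(no degree) = (7/20)·1 + (9/20)·1 + (1/5)·0 = 4/5
P(low | no degree) = ((7/20)·1) / (4/5) = (7/20) / (4/5) = 7/16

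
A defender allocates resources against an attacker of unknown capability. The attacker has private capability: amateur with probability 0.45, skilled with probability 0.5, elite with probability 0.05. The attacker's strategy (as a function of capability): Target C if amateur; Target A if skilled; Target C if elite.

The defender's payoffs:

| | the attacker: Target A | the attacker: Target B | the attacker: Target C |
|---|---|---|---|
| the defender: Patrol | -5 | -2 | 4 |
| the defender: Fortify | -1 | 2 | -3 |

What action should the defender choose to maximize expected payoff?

E[Patrol] = 0.45·(4) + 0.5·(-5) + 0.05·(4) = -0.5
E[Fortify] = 0.45·(-3) + 0.5·(-1) + 0.05·(-3) = -2
Best response: Patrol (-0.5 is the largest).

Patrol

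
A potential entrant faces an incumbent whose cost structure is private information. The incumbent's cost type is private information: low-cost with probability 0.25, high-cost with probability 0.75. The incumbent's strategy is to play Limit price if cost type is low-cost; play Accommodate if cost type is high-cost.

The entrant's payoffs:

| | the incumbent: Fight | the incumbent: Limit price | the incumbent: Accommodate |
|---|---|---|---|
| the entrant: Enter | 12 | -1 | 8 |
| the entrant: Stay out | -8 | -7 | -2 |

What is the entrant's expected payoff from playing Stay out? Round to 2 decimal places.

Take the expectation over the incumbent's cost type, weighting each type's action by its prior probability.
E[Stay out] = 0.25·(-7) + 0.75·(-2) = (-1.75) + (-1.5) = -3.25

-3.25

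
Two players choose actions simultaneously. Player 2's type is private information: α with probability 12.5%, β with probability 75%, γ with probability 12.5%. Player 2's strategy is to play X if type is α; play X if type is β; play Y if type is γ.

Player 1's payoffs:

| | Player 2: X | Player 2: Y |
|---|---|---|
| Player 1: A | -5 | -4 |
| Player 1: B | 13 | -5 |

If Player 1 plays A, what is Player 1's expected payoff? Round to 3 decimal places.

E[A] = 0.125·(-5) + 0.75·(-5) + 0.125·(-4) = (-0.625) + (-3.75) + (-0.5) = -4.875

-4.875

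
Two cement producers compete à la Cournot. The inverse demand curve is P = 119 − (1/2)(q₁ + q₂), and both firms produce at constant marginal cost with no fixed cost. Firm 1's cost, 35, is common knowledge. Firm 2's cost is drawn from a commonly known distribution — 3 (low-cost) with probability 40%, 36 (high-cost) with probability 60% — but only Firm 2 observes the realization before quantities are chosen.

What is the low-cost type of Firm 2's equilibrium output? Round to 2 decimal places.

Type-c best response for Firm 2: q₂(c) = (119 − c) − q₁/2.
Firm 1 maximizes expected profit; its first-order condition is 119 − q₁ − (1/2)E[q₂] − 35 = 0.
Substituting E[q₂] and solving: E[c₂] = 22.8, so q₁ = (119 − 2·35 + 22.8)/(3/2) = 47.8667.
q₂(low-cost) = (119 − 3 − (1/2)·47.8667) = 92.0667.

92.07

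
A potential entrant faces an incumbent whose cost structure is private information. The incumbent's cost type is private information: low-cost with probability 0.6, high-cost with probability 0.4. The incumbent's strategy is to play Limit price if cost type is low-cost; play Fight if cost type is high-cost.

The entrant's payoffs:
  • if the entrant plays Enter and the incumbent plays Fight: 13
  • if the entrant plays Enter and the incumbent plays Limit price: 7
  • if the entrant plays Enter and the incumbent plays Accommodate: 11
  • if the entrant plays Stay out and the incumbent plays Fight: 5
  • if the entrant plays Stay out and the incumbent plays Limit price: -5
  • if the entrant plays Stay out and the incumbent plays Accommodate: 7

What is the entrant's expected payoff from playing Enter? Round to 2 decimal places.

E[Enter] = 0.6·7 + 0.4·13 = 4.2 + 5.2 = 9.4

9.40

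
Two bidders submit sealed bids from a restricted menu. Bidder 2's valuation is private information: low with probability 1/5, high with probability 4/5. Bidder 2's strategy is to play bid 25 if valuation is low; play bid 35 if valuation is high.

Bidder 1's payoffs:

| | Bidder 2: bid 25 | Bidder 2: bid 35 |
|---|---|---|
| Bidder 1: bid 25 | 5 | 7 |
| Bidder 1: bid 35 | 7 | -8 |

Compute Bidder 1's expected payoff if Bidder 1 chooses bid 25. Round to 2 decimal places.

E[bid 25] = 1/5·5 + 4/5·7 = 1 + 28/5 = 33/5

6.60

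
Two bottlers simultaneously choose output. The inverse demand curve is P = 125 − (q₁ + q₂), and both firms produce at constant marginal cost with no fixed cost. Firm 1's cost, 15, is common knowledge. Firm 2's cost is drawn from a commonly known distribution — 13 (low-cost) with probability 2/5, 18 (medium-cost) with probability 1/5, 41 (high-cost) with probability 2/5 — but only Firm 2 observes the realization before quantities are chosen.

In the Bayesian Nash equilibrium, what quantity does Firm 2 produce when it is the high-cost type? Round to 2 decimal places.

21.97

Type-c best response for Firm 2: q₂(c) = (125 − c)/2 − q₁/2.
Firm 1 maximizes expected profit; its first-order condition is 125 − 2q₁ − E[q₂] − 15 = 0.
Substituting E[q₂] and solving: E[c₂] = 25.2, so q₁ = (125 − 2·15 + 25.2)/3 = 40.0667.
q₂(high-cost) = (125 − 41 − 40.0667)/2 = 21.9667.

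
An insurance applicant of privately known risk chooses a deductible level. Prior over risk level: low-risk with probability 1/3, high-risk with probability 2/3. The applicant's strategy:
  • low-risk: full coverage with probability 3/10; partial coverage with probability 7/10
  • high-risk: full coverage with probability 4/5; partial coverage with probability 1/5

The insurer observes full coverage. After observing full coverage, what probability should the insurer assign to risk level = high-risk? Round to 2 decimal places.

0.84

P(full coverage) = (1/3)·(3/10) + (2/3)·(4/5) = 19/30
P(high-risk | full coverage) = ((2/3)·(4/5)) / (19/30) = (8/15) / (19/30) = 16/19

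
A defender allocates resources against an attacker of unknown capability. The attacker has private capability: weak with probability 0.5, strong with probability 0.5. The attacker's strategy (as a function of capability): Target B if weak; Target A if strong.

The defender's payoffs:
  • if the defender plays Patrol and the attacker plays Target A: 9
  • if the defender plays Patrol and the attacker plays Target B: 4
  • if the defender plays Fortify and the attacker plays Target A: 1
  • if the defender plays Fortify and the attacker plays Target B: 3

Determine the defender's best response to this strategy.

E[Patrol] = 0.5·(4) + 0.5·(9) = 6.5
E[Fortify] = 0.5·(3) + 0.5·(1) = 2
Best response: Patrol (6.5 is the largest).

Patrol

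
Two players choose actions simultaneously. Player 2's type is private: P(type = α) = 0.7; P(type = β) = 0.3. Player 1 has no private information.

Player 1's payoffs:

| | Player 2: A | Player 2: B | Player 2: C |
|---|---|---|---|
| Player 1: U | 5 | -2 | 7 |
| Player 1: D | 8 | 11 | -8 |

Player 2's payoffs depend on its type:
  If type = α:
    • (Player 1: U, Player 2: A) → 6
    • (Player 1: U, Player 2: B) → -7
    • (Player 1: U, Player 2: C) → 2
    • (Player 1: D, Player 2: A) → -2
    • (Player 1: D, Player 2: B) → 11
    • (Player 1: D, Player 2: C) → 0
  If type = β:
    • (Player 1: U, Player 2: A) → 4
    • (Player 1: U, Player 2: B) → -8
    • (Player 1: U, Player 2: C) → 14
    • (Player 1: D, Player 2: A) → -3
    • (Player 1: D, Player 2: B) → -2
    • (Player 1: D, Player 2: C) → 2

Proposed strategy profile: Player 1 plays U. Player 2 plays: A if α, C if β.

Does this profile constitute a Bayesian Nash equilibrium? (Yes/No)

Player 1 plays U: E[U] = 0.7·(5) + 0.3·(7) = 5.6; E[D] = 3.2. Best-responding. ✓
Player 2 (type α), facing U: A gives 6, B gives -7, C gives 2. Proposed A is best. ✓
Player 2 (type β), facing U: A gives 4, B gives -8, C gives 14. Proposed C is best. ✓

Yes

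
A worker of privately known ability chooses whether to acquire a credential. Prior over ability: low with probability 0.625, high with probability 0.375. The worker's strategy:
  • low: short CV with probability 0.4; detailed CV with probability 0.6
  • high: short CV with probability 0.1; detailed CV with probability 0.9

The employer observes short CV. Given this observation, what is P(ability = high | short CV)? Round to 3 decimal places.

P(short CV) = 0.625·0.4 + 0.375·0.1 = 0.2875
P(high | short CV) = (0.375·0.1) / 0.2875 = 0.0375 / 0.2875 = 0.130435

0.130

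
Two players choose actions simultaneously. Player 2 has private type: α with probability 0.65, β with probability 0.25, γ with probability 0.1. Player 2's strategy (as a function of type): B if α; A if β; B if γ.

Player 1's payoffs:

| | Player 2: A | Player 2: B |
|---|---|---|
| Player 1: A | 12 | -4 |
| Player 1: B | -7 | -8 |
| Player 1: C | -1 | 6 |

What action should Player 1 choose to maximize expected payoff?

C

E[A] = 0.65·(-4) + 0.25·(12) + 0.1·(-4) = 0
E[B] = 0.65·(-8) + 0.25·(-7) + 0.1·(-8) = -7.75
E[C] = 0.65·(6) + 0.25·(-1) + 0.1·(6) = 4.25
Best response: C (4.25 is the largest).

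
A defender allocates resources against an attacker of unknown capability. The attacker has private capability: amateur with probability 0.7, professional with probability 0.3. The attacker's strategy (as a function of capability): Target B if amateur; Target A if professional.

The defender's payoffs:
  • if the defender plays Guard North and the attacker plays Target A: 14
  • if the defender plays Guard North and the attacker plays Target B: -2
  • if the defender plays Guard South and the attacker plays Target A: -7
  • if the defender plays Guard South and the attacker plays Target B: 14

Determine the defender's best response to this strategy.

Guard South

E[Guard North] = 0.7·(-2) + 0.3·(14) = 2.8
E[Guard South] = 0.7·(14) + 0.3·(-7) = 7.7
Best response: Guard South (7.7 is the largest).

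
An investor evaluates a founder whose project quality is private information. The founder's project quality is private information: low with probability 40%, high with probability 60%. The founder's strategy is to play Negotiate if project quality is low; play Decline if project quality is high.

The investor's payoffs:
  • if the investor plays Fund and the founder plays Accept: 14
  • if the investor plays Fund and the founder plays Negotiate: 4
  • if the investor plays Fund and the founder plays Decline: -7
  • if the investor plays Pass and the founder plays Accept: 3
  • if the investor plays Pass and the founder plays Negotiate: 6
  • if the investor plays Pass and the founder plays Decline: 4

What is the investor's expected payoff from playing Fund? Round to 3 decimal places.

Take the expectation over the founder's project quality, weighting each type's action by its prior probability.
E[Fund] = 0.4·4 + 0.6·(-7) = 1.6 + (-4.2) = -2.6

-2.600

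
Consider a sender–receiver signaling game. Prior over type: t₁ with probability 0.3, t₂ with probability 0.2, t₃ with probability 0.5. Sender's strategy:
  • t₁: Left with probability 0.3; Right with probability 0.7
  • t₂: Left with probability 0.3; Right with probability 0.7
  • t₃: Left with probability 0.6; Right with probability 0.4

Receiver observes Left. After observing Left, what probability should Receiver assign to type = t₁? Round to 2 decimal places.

P(Left) = 0.3·0.3 + 0.2·0.3 + 0.5·0.6 = 0.45
P(t₁ | Left) = (0.3·0.3) / 0.45 = 0.09 / 0.45 = 0.2

0.20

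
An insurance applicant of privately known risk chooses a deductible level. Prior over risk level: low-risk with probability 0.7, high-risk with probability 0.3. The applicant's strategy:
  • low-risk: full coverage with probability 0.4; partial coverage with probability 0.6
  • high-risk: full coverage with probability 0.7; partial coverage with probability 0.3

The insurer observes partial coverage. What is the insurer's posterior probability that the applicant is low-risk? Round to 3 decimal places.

0.824

P(partial coverage) = 0.7·0.6 + 0.3·0.3 = 0.51
P(low-risk | partial coverage) = (0.7·0.6) / 0.51 = 0.42 / 0.51 = 0.823529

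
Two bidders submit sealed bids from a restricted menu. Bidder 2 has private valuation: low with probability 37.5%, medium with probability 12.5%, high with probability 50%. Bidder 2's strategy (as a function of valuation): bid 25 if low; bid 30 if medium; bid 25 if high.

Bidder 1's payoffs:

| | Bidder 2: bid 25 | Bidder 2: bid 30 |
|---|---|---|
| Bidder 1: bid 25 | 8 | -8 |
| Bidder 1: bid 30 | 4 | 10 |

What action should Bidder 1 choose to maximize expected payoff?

bid 25

Compute Bidder 1's expected payoff for each action, taking the expectation over Bidder 2's type.
E[bid 25] = 0.375·(8) + 0.125·(-8) + 0.5·(8) = 6
E[bid 30] = 0.375·(4) + 0.125·(10) + 0.5·(4) = 4.75
Best response: bid 25 (6 is the largest).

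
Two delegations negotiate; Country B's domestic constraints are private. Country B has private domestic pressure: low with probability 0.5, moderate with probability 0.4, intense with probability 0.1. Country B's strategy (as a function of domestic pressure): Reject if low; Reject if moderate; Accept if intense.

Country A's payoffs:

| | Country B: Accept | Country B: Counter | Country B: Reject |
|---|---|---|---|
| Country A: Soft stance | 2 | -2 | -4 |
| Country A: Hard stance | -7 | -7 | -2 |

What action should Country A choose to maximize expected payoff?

Compute Country A's expected payoff for each action, taking the expectation over Country B's type.
E[Soft stance] = 0.5·(-4) + 0.4·(-4) + 0.1·(2) = -3.4
E[Hard stance] = 0.5·(-2) + 0.4·(-2) + 0.1·(-7) = -2.5
Best response: Hard stance (-2.5 is the largest).

Hard stance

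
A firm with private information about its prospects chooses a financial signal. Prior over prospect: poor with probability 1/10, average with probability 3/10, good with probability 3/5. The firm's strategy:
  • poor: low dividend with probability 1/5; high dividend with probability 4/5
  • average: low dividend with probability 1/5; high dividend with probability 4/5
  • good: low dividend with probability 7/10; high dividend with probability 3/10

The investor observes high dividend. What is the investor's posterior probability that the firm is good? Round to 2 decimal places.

0.36

Apply Bayes' rule using the sender's strategy as the likelihood.
P(high dividend) = (1/10)·(4/5) + (3/10)·(4/5) + (3/5)·(3/10) = 1/2
P(good | high dividend) = ((3/5)·(3/10)) / (1/2) = (9/50) / (1/2) = 9/25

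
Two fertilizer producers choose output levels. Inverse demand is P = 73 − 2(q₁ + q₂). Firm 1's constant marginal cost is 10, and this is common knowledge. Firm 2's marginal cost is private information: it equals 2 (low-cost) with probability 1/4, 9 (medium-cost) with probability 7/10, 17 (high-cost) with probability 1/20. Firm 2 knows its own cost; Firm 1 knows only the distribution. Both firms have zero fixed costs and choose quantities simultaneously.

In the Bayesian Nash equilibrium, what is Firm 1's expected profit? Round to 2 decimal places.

204.36

Type-c best response for Firm 2: q₂(c) = (73 − c)/4 − q₁/2.
Firm 1 maximizes expected profit; its first-order condition is 73 − 4q₁ − 2E[q₂] − 10 = 0.
Substituting E[q₂] and solving: E[c₂] = 7.65, so q₁ = (73 − 2·10 + 7.65)/6 = 10.1083.
E[P] = 73 − 2·(q₁ + E[q₂]) = 30.2167; Firm 1's expected profit = (E[P] − 10)·q₁ = (30.2167 − 10)·10.1083 = 204.357.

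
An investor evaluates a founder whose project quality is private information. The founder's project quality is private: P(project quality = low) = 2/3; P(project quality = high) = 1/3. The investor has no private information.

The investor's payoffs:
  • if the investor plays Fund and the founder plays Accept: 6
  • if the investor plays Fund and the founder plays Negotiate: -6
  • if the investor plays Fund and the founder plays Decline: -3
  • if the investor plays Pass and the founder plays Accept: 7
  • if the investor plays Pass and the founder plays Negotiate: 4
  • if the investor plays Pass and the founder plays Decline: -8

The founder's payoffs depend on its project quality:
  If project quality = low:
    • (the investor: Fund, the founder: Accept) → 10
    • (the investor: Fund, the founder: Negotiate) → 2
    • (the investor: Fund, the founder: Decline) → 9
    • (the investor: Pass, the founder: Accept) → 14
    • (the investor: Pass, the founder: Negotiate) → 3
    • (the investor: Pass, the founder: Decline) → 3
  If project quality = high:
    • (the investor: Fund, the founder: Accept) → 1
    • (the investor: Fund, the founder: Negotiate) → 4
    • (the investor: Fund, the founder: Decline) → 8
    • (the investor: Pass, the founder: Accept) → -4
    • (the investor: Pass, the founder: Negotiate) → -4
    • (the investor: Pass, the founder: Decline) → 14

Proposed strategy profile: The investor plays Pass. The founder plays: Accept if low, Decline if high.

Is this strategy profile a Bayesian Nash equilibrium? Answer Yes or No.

The investor plays Pass: E[Pass] = 2/3·(7) + 1/3·(-8) = 2; E[Fund] = 3. Not best-responding. ✗
The founder (project quality low), facing Pass: Accept gives 14, Negotiate gives 3, Decline gives 3. Proposed Accept is best. ✓
The founder (project quality high), facing Pass: Accept gives -4, Negotiate gives -4, Decline gives 14. Proposed Decline is best. ✓

No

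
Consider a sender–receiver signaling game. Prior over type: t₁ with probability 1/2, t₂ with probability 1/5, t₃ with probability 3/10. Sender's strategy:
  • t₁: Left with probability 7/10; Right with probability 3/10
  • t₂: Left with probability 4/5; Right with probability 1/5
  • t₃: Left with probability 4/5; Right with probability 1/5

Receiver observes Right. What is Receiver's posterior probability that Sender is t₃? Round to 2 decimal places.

P(Right) = (1/2)·(3/10) + (1/5)·(1/5) + (3/10)·(1/5) = 1/4
P(t₃ | Right) = ((3/10)·(1/5)) / (1/4) = (3/50) / (1/4) = 6/25

0.24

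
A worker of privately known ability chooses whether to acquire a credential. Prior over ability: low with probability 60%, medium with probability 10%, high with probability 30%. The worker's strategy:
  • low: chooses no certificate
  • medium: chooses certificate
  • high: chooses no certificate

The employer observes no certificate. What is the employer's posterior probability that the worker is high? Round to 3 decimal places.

P(no certificate) = 0.6·1 + 0.1·0 + 0.3·1 = 0.9
P(high | no certificate) = (0.3·1) / 0.9 = 0.3 / 0.9 = 0.333333

0.333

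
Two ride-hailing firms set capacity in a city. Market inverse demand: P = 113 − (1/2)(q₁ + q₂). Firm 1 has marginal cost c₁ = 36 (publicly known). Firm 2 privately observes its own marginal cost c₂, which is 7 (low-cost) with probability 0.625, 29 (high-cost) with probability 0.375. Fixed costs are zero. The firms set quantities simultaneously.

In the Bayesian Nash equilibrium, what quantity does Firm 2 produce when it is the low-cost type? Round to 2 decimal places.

Firm 2 with cost c maximizes (113 − (1/2)(q₁+q₂) − c)·q₂, giving q₂(c) = (113 − c − (1/2)q₁).
E[c₂] = 0.625·7 + 0.375·29 = 15.25
Firm 1's FOC against E[q₂] yields q₁ = (113 − 2·36 + E[c₂])/(3/2) = (113 − 72 + 15.25)/(3/2) = 37.5.
q₂(low-cost) = (113 − 7 − (1/2)·37.5) = 87.25.

87.25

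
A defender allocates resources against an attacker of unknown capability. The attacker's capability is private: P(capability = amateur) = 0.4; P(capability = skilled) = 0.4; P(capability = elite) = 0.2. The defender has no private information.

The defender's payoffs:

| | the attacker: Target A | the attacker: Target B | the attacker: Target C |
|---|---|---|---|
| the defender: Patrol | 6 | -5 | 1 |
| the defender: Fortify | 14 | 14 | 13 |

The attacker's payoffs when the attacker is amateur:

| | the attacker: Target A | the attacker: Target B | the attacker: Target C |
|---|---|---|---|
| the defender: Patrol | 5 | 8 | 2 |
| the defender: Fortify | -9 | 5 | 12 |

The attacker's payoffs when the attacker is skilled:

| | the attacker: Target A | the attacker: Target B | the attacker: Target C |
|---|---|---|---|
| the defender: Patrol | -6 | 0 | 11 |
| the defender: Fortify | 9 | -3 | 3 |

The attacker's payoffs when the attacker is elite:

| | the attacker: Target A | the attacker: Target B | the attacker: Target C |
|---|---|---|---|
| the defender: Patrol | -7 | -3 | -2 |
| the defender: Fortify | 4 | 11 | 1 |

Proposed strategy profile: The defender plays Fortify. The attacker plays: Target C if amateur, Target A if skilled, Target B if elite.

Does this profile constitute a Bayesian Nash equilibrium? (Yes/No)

A profile is a BNE iff every type of every player is best-responding given beliefs about the other side.
The defender plays Fortify: E[Fortify] = 0.4·(13) + 0.4·(14) + 0.2·(14) = 13.6; E[Patrol] = 1.8. Best-responding. ✓
The attacker (capability amateur), facing Fortify: Target A gives -9, Target B gives 5, Target C gives 12. Proposed Target C is best. ✓
The attacker (capability skilled), facing Fortify: Target A gives 9, Target B gives -3, Target C gives 3. Proposed Target A is best. ✓
The attacker (capability elite), facing Fortify: Target A gives 4, Target B gives 11, Target C gives 1. Proposed Target B is best. ✓

Yes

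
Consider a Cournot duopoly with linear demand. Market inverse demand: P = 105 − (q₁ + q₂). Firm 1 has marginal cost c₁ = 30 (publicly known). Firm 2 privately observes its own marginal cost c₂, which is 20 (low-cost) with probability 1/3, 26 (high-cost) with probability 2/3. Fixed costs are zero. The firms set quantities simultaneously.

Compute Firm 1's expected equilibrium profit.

529

Firm 2 with cost c maximizes (105 − (q₁+q₂) − c)·q₂, giving q₂(c) = (105 − c − q₁)/2.
E[c₂] = 1/3·20 + 2/3·26 = 24
Firm 1's FOC against E[q₂] yields q₁ = (105 − 2·30 + E[c₂])/3 = (105 − 60 + 24)/3 = 23.
E[P] = 105 − (q₁ + E[q₂]) = 53; Firm 1's expected profit = (E[P] − 30)·q₁ = (53 − 30)·23 = 529.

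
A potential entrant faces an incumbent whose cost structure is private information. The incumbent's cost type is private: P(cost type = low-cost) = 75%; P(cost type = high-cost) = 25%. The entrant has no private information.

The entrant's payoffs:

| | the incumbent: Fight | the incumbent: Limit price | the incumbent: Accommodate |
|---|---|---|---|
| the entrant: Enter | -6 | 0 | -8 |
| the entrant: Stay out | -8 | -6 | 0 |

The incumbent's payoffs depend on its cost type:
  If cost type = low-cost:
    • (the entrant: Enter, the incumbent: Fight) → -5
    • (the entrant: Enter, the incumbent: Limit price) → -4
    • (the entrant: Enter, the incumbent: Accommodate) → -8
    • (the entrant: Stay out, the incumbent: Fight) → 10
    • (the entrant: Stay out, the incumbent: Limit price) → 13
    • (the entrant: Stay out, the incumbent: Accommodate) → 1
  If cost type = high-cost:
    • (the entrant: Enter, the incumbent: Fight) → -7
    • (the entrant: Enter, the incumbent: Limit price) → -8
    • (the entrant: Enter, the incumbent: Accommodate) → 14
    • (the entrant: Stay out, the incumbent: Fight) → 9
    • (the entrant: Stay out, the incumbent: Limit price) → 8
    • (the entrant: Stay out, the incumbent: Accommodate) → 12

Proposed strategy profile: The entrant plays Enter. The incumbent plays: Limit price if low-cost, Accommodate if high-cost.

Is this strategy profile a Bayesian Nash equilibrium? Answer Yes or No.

A profile is a BNE iff every type of every player is best-responding given beliefs about the other side.
The entrant plays Enter: E[Enter] = 0.75·(0) + 0.25·(-8) = -2; E[Stay out] = -4.5. Best-responding. ✓
The incumbent (cost type low-cost), facing Enter: Fight gives -5, Limit price gives -4, Accommodate gives -8. Proposed Limit price is best. ✓
The incumbent (cost type high-cost), facing Enter: Fight gives -7, Limit price gives -8, Accommodate gives 14. Proposed Accommodate is best. ✓

Yes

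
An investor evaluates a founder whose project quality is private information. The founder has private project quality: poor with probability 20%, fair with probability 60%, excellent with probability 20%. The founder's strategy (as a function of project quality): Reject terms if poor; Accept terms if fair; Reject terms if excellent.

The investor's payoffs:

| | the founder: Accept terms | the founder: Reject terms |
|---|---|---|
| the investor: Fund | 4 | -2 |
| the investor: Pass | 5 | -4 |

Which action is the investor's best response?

Fund

E[Fund] = 0.2·(-2) + 0.6·(4) + 0.2·(-2) = 1.6
E[Pass] = 0.2·(-4) + 0.6·(5) + 0.2·(-4) = 1.4
Best response: Fund (1.6 is the largest).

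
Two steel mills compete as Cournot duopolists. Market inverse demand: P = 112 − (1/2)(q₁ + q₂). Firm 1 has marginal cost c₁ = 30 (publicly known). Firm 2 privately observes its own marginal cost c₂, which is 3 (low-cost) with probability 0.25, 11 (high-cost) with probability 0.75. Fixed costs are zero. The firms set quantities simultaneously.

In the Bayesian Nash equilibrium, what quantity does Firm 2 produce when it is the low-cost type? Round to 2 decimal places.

88.67

Firm 2 with cost c maximizes (112 − (1/2)(q₁+q₂) − c)·q₂, giving q₂(c) = (112 − c − (1/2)q₁).
E[c₂] = 0.25·3 + 0.75·11 = 9
Firm 1's FOC against E[q₂] yields q₁ = (112 − 2·30 + E[c₂])/(3/2) = (112 − 60 + 9)/(3/2) = 40.6667.
q₂(low-cost) = (112 − 3 − (1/2)·40.6667) = 88.6667.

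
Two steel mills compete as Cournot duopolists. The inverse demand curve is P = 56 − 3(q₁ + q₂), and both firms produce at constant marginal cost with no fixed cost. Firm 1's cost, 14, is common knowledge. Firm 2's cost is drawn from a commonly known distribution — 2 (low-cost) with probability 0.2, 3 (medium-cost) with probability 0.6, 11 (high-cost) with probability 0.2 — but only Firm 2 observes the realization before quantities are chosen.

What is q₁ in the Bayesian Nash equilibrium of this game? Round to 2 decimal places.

Firm 2 with cost c maximizes (56 − 3(q₁+q₂) − c)·q₂, giving q₂(c) = (56 − c − 3q₁)/6.
E[c₂] = 0.2·2 + 0.6·3 + 0.2·11 = 4.4
Firm 1's FOC against E[q₂] yields q₁ = (56 − 2·14 + E[c₂])/9 = (56 − 28 + 4.4)/9 = 3.6.

3.60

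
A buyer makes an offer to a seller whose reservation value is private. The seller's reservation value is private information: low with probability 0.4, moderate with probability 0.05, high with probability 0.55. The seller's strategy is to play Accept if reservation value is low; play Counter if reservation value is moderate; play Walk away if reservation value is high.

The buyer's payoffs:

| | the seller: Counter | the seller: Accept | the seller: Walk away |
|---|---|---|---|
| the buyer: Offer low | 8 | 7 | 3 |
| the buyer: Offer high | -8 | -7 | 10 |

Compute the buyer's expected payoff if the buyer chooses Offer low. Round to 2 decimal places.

Take the expectation over the seller's reservation value, weighting each type's action by its prior probability.
E[Offer low] = 0.4·7 + 0.05·8 + 0.55·3 = 2.8 + 0.4 + 1.65 = 4.85

4.85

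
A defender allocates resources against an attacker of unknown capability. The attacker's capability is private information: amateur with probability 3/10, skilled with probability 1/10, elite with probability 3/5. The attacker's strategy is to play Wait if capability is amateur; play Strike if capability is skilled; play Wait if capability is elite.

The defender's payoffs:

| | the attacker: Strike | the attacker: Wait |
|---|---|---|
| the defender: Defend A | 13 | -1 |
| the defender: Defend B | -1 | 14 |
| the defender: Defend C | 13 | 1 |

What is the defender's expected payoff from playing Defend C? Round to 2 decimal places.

Take the expectation over the attacker's capability, weighting each type's action by its prior probability.
E[Defend C] = 3/10·1 + 1/10·13 + 3/5·1 = 3/10 + 13/10 + 3/5 = 11/5

2.20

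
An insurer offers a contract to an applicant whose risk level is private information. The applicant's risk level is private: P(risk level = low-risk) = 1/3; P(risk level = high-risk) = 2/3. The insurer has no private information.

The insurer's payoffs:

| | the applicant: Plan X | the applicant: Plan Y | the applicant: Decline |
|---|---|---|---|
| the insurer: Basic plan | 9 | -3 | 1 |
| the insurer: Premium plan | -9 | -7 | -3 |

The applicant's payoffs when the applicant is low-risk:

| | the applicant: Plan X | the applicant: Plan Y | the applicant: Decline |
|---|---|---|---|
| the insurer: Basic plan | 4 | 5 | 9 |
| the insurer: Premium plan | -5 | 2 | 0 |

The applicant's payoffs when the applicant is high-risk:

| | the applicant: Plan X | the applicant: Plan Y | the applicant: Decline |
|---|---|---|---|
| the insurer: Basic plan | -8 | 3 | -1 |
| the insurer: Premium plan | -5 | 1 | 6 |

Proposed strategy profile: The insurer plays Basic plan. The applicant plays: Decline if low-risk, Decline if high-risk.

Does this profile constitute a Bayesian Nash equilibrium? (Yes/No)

No

A profile is a BNE iff every type of every player is best-responding given beliefs about the other side.
The insurer plays Basic plan: E[Basic plan] = 1/3·(1) + 2/3·(1) = 1; E[Premium plan] = -3. Best-responding. ✓
The applicant (risk level low-risk), facing Basic plan: Plan X gives 4, Plan Y gives 5, Decline gives 9. Proposed Decline is best. ✓
The applicant (risk level high-risk), facing Basic plan: Plan X gives -8, Plan Y gives 3, Decline gives -1. Proposed Decline is not best — profitable deviation exists. ✗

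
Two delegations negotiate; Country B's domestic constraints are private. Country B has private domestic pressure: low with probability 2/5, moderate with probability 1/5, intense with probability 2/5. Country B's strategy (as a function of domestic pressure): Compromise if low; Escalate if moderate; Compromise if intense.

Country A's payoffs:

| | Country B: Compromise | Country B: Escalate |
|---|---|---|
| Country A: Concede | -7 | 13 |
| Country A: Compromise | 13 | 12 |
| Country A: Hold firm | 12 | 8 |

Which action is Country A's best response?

Compromise

E[Concede] = 2/5·(-7) + 1/5·(13) + 2/5·(-7) = -3
E[Compromise] = 2/5·(13) + 1/5·(12) + 2/5·(13) = 64/5
E[Hold firm] = 2/5·(12) + 1/5·(8) + 2/5·(12) = 56/5
Best response: Compromise (64/5 is the largest).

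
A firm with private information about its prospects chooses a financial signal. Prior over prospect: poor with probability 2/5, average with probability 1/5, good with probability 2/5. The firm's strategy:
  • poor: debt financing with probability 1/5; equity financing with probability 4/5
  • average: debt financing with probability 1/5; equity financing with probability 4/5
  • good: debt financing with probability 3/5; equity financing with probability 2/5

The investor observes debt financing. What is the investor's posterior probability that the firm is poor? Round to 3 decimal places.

0.222

Apply Bayes' rule using the sender's strategy as the likelihood.
P(debt financing) = (2/5)·(1/5) + (1/5)·(1/5) + (2/5)·(3/5) = 9/25
P(poor | debt financing) = ((2/5)·(1/5)) / (9/25) = (2/25) / (9/25) = 2/9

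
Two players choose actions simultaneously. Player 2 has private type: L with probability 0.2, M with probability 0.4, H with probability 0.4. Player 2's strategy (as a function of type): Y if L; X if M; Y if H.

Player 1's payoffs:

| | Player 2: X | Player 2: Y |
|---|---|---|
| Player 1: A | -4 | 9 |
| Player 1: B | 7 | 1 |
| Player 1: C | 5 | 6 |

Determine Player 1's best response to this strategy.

C

E[A] = 0.2·(9) + 0.4·(-4) + 0.4·(9) = 3.8
E[B] = 0.2·(1) + 0.4·(7) + 0.4·(1) = 3.4
E[C] = 0.2·(6) + 0.4·(5) + 0.4·(6) = 5.6
Best response: C (5.6 is the largest).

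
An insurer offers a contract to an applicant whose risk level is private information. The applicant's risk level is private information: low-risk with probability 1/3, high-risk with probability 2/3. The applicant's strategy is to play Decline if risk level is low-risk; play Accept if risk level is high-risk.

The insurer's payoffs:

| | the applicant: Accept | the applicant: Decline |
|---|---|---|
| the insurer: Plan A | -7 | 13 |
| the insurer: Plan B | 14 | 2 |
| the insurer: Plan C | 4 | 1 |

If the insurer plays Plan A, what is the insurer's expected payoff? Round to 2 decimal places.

E[Plan A] = 1/3·13 + 2/3·(-7) = 13/3 + (-14/3) = -1/3

-0.33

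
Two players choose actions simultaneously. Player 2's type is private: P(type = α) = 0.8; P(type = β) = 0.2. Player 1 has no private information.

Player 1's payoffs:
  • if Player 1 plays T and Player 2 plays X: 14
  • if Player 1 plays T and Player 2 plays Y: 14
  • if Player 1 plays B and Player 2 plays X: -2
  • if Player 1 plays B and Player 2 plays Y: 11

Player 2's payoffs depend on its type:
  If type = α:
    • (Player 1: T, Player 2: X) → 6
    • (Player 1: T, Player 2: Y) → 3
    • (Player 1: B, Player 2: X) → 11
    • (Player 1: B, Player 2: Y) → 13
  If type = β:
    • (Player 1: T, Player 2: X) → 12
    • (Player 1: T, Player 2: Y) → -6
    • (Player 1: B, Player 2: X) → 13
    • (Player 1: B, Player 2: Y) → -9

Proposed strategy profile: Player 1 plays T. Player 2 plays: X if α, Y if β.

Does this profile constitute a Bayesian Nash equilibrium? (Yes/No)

No

A profile is a BNE iff every type of every player is best-responding given beliefs about the other side.
Player 1 plays T: E[T] = 0.8·(14) + 0.2·(14) = 14; E[B] = 0.6. Best-responding. ✓
Player 2 (type α), facing T: X gives 6, Y gives 3. Proposed X is best. ✓
Player 2 (type β), facing T: X gives 12, Y gives -6. Proposed Y is not best — profitable deviation exists. ✗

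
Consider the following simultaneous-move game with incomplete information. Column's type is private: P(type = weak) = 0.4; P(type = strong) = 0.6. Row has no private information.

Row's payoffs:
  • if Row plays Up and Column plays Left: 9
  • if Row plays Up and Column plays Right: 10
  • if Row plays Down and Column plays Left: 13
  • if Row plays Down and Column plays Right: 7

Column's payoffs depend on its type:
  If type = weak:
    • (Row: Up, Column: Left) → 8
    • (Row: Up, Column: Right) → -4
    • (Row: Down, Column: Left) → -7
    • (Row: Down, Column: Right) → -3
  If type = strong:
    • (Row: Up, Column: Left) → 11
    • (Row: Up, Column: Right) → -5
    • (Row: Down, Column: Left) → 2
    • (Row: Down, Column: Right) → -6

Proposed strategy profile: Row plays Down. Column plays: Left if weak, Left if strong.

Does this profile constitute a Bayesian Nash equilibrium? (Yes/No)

Row plays Down: E[Down] = 0.4·(13) + 0.6·(13) = 13; E[Up] = 9. Best-responding. ✓
Column (type weak), facing Down: Left gives -7, Right gives -3. Proposed Left is not best — profitable deviation exists. ✗
Column (type strong), facing Down: Left gives 2, Right gives -6. Proposed Left is best. ✓

No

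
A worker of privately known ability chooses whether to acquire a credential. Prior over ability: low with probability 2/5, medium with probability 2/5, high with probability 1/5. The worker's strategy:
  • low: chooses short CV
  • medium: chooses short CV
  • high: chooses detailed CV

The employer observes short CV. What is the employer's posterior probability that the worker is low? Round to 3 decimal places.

Apply Bayes' rule using the sender's strategy as the likelihood.
P(short CV) = (2/5)·1 + (2/5)·1 + (1/5)·0 = 4/5
P(low | short CV) = ((2/5)·1) / (4/5) = (2/5) / (4/5) = 1/2

0.500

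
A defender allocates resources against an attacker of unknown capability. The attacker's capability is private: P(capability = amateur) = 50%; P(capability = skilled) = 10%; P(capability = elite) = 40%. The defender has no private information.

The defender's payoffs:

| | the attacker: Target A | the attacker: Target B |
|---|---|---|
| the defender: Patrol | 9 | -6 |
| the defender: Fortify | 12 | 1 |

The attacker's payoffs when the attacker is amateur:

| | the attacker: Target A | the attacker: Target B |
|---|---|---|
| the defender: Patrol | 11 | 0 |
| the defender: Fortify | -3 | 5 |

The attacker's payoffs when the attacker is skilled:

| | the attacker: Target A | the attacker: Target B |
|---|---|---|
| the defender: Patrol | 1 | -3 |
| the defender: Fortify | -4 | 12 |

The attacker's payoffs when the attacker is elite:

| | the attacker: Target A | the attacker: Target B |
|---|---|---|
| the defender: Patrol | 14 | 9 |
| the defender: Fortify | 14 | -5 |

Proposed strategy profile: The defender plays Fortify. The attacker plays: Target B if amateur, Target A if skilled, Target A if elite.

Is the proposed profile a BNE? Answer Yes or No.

No

A profile is a BNE iff every type of every player is best-responding given beliefs about the other side.
The defender plays Fortify: E[Fortify] = 0.5·(1) + 0.1·(12) + 0.4·(12) = 6.5; E[Patrol] = 1.5. Best-responding. ✓
The attacker (capability amateur), facing Fortify: Target A gives -3, Target B gives 5. Proposed Target B is best. ✓
The attacker (capability skilled), facing Fortify: Target A gives -4, Target B gives 12. Proposed Target A is not best — profitable deviation exists. ✗
The attacker (capability elite), facing Fortify: Target A gives 14, Target B gives -5. Proposed Target A is best. ✓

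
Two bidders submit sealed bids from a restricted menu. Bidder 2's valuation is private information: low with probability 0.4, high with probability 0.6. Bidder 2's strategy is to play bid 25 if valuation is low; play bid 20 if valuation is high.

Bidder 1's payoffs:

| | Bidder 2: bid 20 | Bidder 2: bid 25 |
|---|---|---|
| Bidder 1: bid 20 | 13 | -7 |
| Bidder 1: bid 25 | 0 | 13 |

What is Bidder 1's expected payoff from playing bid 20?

E[bid 20] = 0.4·(-7) + 0.6·13 = (-2.8) + 7.8 = 5

5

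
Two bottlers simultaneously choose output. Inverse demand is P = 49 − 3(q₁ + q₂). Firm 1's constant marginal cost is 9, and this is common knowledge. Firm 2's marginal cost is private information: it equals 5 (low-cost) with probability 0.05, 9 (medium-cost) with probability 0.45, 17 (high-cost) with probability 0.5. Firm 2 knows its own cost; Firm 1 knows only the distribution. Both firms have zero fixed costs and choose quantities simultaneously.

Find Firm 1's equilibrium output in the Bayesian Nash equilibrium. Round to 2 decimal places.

Firm 2 with cost c maximizes (49 − 3(q₁+q₂) − c)·q₂, giving q₂(c) = (49 − c − 3q₁)/6.
E[c₂] = 0.05·5 + 0.45·9 + 0.5·17 = 12.8
Firm 1's FOC against E[q₂] yields q₁ = (49 − 2·9 + E[c₂])/9 = (49 − 18 + 12.8)/9 = 4.86667.

4.87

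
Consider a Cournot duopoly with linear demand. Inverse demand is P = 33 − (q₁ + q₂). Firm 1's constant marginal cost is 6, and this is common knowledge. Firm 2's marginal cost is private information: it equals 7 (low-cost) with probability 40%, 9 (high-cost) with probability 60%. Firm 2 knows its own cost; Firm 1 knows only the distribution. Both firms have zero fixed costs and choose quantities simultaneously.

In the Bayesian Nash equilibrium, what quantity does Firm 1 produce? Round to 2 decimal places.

9.73

Firm 2 with cost c maximizes (33 − (q₁+q₂) − c)·q₂, giving q₂(c) = (33 − c − q₁)/2.
E[c₂] = 0.4·7 + 0.6·9 = 8.2
Firm 1's FOC against E[q₂] yields q₁ = (33 − 2·6 + E[c₂])/3 = (33 − 12 + 8.2)/3 = 9.73333.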